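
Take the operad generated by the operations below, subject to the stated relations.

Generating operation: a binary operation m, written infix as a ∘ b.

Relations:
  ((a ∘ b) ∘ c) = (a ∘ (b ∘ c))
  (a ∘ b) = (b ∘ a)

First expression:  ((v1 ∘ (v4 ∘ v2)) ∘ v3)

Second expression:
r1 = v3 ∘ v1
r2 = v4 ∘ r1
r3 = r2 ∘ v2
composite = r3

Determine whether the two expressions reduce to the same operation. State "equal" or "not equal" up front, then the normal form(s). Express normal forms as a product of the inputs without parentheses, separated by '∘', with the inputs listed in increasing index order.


equal: each reduces to v1 ∘ v2 ∘ v3 ∘ v4

The first expression reduces to v1 ∘ v2 ∘ v3 ∘ v4
The second expression reduces to v1 ∘ v2 ∘ v3 ∘ v4
Identical normal forms: equal.


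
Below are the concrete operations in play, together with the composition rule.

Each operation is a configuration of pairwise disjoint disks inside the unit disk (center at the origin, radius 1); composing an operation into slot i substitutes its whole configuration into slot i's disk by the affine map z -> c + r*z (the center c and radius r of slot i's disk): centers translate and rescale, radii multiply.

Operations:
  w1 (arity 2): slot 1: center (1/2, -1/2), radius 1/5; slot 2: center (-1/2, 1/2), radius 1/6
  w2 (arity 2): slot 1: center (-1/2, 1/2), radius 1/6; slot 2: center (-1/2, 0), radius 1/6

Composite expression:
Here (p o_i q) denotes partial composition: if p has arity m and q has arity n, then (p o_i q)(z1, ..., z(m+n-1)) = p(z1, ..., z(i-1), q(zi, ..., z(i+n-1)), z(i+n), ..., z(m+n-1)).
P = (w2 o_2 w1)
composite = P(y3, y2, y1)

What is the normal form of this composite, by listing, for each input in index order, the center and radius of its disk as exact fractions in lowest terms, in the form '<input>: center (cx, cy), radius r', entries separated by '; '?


y1: center (-7/12, 1/12), radius 1/36; y2: center (-5/12, -1/12), radius 1/30; y3: center (-1/2, 1/2), radius 1/6

Nesting under w2 composes maps z -> c + r*z down each y-path.
y3: after 1 affine step, its disk has center (-1/2, 1/2), radius 1/6
y2: after 2 affine steps, its disk has center (-5/12, -1/12), radius 1/30
y1: after 2 affine steps, its disk has center (-7/12, 1/12), radius 1/36


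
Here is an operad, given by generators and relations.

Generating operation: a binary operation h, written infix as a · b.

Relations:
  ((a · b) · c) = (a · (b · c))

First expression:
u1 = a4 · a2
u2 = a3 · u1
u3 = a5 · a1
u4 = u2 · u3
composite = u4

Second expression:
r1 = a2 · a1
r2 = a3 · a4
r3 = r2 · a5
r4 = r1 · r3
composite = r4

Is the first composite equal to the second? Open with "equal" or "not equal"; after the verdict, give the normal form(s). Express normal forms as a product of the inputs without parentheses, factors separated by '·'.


Normal form of the first expression: a3 · a4 · a2 · a5 · a1
Normal form of the second expression: a2 · a1 · a3 · a4 · a5
Different reductions; not equal.

not equal: they reduce to a3 · a4 · a2 · a5 · a1 and a2 · a1 · a3 · a4 · a5


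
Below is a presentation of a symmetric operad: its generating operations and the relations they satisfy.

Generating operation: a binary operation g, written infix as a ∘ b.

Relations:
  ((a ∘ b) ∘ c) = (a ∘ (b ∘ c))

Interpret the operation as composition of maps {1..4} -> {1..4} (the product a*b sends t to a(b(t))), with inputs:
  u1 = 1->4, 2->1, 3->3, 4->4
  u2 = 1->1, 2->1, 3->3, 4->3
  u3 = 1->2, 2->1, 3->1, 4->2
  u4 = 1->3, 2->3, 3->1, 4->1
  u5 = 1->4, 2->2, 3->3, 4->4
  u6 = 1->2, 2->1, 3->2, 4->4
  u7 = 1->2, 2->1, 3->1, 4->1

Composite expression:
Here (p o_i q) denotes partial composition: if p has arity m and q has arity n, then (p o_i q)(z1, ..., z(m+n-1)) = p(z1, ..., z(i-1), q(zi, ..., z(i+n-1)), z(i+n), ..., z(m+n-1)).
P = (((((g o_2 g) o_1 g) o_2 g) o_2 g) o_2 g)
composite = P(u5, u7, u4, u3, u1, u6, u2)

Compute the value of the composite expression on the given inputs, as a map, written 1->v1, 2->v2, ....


1->4, 2->4, 3->4, 4->4


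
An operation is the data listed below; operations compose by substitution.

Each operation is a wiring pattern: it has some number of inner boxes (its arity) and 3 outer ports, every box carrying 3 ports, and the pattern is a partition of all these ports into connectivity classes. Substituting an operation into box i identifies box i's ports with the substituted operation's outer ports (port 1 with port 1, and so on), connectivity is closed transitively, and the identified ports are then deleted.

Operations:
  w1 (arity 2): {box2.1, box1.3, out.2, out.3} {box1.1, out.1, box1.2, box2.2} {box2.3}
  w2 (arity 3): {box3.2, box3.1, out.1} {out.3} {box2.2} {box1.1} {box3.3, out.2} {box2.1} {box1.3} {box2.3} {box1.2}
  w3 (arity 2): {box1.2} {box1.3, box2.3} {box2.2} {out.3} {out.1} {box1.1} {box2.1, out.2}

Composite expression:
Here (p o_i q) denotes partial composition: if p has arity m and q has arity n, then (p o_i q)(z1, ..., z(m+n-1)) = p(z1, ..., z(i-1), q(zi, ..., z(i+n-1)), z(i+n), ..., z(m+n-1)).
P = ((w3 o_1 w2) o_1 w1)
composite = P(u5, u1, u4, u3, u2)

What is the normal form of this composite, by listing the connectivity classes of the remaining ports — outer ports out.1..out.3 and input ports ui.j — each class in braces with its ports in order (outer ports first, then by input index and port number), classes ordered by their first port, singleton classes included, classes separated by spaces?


{out.1} {out.2, u2.1} {out.3} {u1.1, u5.3} {u1.2, u5.1, u5.2} {u1.3} {u2.2} {u2.3} {u3.1, u3.2} {u3.3} {u4.1} {u4.2} {u4.3}

After gluing at w3, chains via deleted ports link the u-ports.
composing w1 on (u5, u1), with out.j its own outer ports: {out.1, u1.2, u5.1, u5.2} {out.2, out.3, u1.1, u5.3} {u1.3}
composing w2 on (u5, u1, u4, u3), with out.j its own outer ports: {out.1, u3.1, u3.2} {out.2, u3.3} {out.3} {u1.1, u5.3} {u1.2, u5.1, u5.2} {u1.3} {u4.1} {u4.2} {u4.3}
composing w3 on (u5, u1, u4, u3, u2), with out.j its own outer ports: {out.1} {out.2, u2.1} {out.3} {u1.1, u5.3} {u1.2, u5.1, u5.2} {u1.3} {u2.2} {u2.3} {u3.1, u3.2} {u3.3} {u4.1} {u4.2} {u4.3}


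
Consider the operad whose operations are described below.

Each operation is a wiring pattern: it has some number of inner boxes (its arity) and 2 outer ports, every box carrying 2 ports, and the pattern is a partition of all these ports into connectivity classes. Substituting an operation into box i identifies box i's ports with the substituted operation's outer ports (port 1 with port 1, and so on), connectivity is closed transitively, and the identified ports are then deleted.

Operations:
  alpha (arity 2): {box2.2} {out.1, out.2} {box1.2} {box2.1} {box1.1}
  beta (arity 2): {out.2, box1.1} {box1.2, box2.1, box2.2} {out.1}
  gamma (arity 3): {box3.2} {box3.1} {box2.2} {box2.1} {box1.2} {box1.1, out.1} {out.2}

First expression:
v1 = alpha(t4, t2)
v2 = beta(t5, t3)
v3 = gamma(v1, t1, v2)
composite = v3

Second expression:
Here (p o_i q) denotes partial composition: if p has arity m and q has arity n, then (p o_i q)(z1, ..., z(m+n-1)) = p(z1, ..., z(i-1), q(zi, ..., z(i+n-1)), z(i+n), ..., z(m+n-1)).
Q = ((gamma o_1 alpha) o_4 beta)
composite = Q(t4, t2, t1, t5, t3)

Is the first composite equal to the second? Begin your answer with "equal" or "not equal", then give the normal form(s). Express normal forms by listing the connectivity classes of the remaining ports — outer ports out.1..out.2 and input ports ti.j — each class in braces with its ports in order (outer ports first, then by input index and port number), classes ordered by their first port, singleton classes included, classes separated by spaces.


equal: each reduces to {out.1} {out.2} {t1.1} {t1.2} {t2.1} {t2.2} {t3.1, t3.2, t5.2} {t4.1} {t4.2} {t5.1}

In normal form, the first expression is {out.1} {out.2} {t1.1} {t1.2} {t2.1} {t2.2} {t3.1, t3.2, t5.2} {t4.1} {t4.2} {t5.1}
In normal form, the second expression is {out.1} {out.2} {t1.1} {t1.2} {t2.1} {t2.2} {t3.1, t3.2, t5.2} {t4.1} {t4.2} {t5.1}
The forms coincide; equal.


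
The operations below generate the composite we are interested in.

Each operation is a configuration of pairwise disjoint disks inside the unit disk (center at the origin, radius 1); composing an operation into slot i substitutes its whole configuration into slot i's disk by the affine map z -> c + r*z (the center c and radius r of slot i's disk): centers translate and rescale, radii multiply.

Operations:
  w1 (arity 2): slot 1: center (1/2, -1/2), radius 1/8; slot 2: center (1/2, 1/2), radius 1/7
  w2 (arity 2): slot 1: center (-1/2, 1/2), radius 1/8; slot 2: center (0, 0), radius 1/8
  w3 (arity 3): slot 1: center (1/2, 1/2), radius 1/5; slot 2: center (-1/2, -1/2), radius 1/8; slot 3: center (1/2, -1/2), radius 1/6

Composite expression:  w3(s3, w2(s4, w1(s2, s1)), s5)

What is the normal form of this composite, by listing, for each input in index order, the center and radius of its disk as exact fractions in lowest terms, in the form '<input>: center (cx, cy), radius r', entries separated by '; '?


Affine substitution under w3: radii multiply and s-centers shift.
for s3, the 1-step affine chain lands on center (1/2, 1/2), radius 1/5
for s4, the 2-step affine chain lands on center (-9/16, -7/16), radius 1/64
for s2, the 3-step affine chain lands on center (-63/128, -65/128), radius 1/512
for s1, the 3-step affine chain lands on center (-63/128, -63/128), radius 1/448
for s5, the 1-step affine chain lands on center (1/2, -1/2), radius 1/6

s1: center (-63/128, -63/128), radius 1/448; s2: center (-63/128, -65/128), radius 1/512; s3: center (1/2, 1/2), radius 1/5; s4: center (-9/16, -7/16), radius 1/64; s5: center (1/2, -1/2), radius 1/6


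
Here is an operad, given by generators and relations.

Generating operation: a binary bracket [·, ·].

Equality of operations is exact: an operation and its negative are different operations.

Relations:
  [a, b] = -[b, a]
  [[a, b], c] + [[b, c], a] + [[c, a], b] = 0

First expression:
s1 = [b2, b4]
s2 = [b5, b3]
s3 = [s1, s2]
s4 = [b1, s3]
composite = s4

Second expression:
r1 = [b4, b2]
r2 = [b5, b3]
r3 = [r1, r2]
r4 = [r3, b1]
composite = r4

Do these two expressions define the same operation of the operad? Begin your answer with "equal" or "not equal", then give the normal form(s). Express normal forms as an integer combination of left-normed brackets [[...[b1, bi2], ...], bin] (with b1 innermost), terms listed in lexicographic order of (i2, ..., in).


The first expression, normalized: -[[[[b1, b2], b4], b3], b5] + [[[[b1, b2], b4], b5], b3] + [[[[b1, b3], b5], b2], b4] - [[[[b1, b3], b5], b4], b2] + [[[[b1, b4], b2], b3], b5] - [[[[b1, b4], b2], b5], b3] - [[[[b1, b5], b3], b2], b4] + [[[[b1, b5], b3], b4], b2]
The second expression, normalized: -[[[[b1, b2], b4], b3], b5] + [[[[b1, b2], b4], b5], b3] + [[[[b1, b3], b5], b2], b4] - [[[[b1, b3], b5], b4], b2] + [[[[b1, b4], b2], b3], b5] - [[[[b1, b4], b2], b5], b3] - [[[[b1, b5], b3], b2], b4] + [[[[b1, b5], b3], b4], b2]
The normal forms match — equal.

equal — both sides give -[[[[b1, b2], b4], b3], b5] + [[[[b1, b2], b4], b5], b3] + [[[[b1, b3], b5], b2], b4] - [[[[b1, b3], b5], b4], b2] + [[[[b1, b4], b2], b3], b5] - [[[[b1, b4], b2], b5], b3] - [[[[b1, b5], b3], b2], b4] + [[[[b1, b5], b3], b4], b2]


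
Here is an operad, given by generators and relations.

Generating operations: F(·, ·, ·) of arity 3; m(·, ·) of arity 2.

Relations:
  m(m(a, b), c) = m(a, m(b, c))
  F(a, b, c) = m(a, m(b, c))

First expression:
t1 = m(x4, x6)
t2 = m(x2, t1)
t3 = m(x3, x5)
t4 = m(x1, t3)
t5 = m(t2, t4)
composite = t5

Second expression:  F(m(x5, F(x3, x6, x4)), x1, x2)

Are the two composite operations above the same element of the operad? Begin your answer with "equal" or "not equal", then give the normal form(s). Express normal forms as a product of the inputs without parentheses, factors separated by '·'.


not equal — first x2 · x4 · x6 · x1 · x3 · x5, second x5 · x3 · x6 · x4 · x1 · x2

In normal form, the first expression is x2 · x4 · x6 · x1 · x3 · x5
In normal form, the second expression is x5 · x3 · x6 · x4 · x1 · x2
No match — not equal.


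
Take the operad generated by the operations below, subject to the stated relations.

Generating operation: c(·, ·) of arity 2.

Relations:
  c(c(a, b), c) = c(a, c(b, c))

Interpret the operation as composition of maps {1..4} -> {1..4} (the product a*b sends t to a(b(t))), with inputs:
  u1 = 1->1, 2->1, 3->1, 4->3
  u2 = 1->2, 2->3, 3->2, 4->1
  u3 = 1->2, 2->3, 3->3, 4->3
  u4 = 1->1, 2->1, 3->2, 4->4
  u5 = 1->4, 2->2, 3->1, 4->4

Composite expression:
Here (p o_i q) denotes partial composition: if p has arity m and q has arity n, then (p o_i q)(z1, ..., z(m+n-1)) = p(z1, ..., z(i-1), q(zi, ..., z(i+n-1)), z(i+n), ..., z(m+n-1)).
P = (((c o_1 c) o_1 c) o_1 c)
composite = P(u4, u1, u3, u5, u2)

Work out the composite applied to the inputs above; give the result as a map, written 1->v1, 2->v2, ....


1->1, 2->1, 3->1, 4->1

c(u4, u1) = 1->1, 2->1, 3->1, 4->2
c(c(u4, u1), u3) = 1->1, 2->1, 3->1, 4->1
c(c(c(u4, u1), u3), u5) = 1->1, 2->1, 3->1, 4->1
c(c(c(c(u4, u1), u3), u5), u2) = 1->1, 2->1, 3->1, 4->1


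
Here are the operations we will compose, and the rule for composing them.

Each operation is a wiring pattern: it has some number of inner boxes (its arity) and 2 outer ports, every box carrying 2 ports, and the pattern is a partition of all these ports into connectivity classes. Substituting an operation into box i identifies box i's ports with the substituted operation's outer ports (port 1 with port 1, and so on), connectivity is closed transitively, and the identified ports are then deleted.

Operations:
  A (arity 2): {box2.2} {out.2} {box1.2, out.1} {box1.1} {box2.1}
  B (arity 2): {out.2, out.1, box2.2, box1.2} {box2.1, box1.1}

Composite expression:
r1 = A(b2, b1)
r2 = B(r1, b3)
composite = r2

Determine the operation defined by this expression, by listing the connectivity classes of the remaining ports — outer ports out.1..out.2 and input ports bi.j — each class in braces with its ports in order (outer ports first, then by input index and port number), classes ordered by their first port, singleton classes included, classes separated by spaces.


{out.1, out.2, b3.2} {b1.1} {b1.2} {b2.1} {b2.2, b3.1}

Substituting into B glues patterns; closure does the rest.
composing A on (b2, b1), with out.j its own outer ports: {out.1, b2.2} {out.2} {b1.1} {b1.2} {b2.1}
composing B on (b2, b1, b3), with out.j its own outer ports: {out.1, out.2, b3.2} {b1.1} {b1.2} {b2.1} {b2.2, b3.1}


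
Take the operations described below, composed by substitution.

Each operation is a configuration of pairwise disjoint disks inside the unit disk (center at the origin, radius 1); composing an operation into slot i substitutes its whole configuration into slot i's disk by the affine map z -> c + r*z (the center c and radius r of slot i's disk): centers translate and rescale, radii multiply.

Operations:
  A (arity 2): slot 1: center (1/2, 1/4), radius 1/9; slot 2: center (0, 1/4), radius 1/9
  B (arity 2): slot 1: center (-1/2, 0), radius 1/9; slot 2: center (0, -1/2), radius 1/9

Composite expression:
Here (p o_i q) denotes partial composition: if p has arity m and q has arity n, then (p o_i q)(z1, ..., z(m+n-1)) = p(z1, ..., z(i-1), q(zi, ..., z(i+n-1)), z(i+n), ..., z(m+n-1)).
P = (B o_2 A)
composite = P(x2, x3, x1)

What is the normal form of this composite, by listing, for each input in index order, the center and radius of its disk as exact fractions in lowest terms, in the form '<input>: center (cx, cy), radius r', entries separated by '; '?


x1: center (0, -17/36), radius 1/81; x2: center (-1/2, 0), radius 1/9; x3: center (1/18, -17/36), radius 1/81

Below B, radii multiply path by path; the x-disk centers shift.
x2: after 1 affine step, its disk has center (-1/2, 0), radius 1/9
x3: after 2 affine steps, its disk has center (1/18, -17/36), radius 1/81
x1: after 2 affine steps, its disk has center (0, -17/36), radius 1/81


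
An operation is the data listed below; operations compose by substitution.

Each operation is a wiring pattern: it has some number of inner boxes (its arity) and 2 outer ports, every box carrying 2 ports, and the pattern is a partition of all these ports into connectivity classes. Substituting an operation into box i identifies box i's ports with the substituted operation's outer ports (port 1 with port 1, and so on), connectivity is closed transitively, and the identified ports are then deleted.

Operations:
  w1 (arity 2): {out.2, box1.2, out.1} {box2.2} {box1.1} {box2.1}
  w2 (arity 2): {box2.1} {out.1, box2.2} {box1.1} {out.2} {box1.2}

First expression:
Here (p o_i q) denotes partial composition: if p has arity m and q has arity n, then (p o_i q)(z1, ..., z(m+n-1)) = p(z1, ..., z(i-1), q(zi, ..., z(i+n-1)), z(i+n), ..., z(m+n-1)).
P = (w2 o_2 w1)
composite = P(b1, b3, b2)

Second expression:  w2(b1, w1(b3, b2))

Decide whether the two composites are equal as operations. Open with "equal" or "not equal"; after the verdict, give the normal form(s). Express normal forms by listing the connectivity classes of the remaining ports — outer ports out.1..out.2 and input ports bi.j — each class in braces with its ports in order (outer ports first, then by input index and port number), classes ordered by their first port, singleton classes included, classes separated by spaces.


equal; the common form is {out.1, b3.2} {out.2} {b1.1} {b1.2} {b2.1} {b2.2} {b3.1}

Normal form of the first expression: {out.1, b3.2} {out.2} {b1.1} {b1.2} {b2.1} {b2.2} {b3.1}
Normal form of the second expression: {out.1, b3.2} {out.2} {b1.1} {b1.2} {b2.1} {b2.2} {b3.1}
The normal forms match — equal.


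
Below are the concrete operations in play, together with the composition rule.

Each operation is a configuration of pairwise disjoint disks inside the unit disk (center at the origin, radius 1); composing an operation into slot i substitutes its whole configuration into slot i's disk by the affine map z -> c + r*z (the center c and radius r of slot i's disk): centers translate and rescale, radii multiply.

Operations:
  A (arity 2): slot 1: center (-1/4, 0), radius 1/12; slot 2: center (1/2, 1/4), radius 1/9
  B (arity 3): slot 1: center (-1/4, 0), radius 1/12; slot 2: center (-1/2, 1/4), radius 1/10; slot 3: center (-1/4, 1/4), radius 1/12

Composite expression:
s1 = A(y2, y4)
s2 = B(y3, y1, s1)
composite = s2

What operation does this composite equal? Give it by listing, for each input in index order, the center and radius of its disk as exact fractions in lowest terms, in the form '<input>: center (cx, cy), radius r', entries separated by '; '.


y1: center (-1/2, 1/4), radius 1/10; y2: center (-13/48, 1/4), radius 1/144; y3: center (-1/4, 0), radius 1/12; y4: center (-5/24, 13/48), radius 1/108

Affine substitution under B: radii multiply and y-centers shift.
input y3: applying the 1 nested substitution gives center (-1/4, 0), radius 1/12
input y1: applying the 1 nested substitution gives center (-1/2, 1/4), radius 1/10
input y2: applying the 2 nested substitutions gives center (-13/48, 1/4), radius 1/144
input y4: applying the 2 nested substitutions gives center (-5/24, 13/48), radius 1/108


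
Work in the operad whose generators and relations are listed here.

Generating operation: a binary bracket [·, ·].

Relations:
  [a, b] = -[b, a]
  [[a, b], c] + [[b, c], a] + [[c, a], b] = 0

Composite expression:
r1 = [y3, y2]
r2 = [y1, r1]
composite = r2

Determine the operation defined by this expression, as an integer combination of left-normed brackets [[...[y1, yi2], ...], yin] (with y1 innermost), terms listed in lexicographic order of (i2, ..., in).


-[[y1, y2], y3] + [[y1, y3], y2]

In the tensor algebra, words opening y1 carry the y1-anchored form.
Composite bracket: [y1, [y3, y2]]
The bracket unfolds into 4 signed words via [a, b] = ab - ba (2^2 = 4).
Words beginning with y1 determine it all:
  word y1y2y3 has sign -1, contributing -[[y1, y2], y3]
  word y1y3y2 has sign +1, contributing +[[y1, y3], y2]


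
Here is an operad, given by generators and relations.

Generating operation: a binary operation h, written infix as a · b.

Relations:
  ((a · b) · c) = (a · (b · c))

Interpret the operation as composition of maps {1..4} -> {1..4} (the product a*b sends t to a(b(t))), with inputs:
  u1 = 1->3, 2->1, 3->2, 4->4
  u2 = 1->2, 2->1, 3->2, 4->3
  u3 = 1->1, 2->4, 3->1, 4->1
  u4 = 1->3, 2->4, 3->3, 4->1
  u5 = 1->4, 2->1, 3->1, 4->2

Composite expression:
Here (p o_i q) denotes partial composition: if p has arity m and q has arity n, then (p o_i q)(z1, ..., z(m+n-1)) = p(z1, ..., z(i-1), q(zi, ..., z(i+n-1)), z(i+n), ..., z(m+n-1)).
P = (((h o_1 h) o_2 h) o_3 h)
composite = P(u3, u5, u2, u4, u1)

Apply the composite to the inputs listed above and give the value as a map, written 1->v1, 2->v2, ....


1->1, 2->1, 3->1, 4->1

(u2 · u4) = 1->2, 2->3, 3->2, 4->2
(u5 · (u2 · u4)) = 1->1, 2->1, 3->1, 4->1
(u3 · (u5 · (u2 · u4))) = 1->1, 2->1, 3->1, 4->1
((u3 · (u5 · (u2 · u4))) · u1) = 1->1, 2->1, 3->1, 4->1


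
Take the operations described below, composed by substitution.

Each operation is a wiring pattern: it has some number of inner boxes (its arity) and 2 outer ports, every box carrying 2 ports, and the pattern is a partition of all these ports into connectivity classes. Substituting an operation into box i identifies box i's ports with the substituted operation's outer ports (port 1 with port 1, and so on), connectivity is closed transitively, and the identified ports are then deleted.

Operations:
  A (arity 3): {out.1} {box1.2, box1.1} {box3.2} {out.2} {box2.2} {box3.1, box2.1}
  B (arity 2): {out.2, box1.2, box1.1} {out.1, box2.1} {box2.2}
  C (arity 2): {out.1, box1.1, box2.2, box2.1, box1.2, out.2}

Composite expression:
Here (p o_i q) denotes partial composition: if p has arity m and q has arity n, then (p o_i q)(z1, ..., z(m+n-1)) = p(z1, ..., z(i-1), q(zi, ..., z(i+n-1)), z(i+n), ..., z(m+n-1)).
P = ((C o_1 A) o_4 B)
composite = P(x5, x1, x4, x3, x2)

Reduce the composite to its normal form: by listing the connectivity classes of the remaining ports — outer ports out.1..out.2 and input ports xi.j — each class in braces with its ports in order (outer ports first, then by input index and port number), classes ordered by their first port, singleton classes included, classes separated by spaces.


{out.1, out.2, x2.1, x3.1, x3.2} {x1.1, x4.1} {x1.2} {x2.2} {x4.2} {x5.1, x5.2}

After gluing at C, chains via deleted ports link the x-ports.
after A, the pattern on (x5, x1, x4) reads {out.1} {out.2} {x1.1, x4.1} {x1.2} {x4.2} {x5.1, x5.2} (out.j = its outer ports)
after B, the pattern on (x3, x2) reads {out.1, x2.1} {out.2, x3.1, x3.2} {x2.2} (out.j = its outer ports)
after C, the pattern on (x5, x1, x4, x3, x2) reads {out.1, out.2, x2.1, x3.1, x3.2} {x1.1, x4.1} {x1.2} {x2.2} {x4.2} {x5.1, x5.2} (out.j = its outer ports)


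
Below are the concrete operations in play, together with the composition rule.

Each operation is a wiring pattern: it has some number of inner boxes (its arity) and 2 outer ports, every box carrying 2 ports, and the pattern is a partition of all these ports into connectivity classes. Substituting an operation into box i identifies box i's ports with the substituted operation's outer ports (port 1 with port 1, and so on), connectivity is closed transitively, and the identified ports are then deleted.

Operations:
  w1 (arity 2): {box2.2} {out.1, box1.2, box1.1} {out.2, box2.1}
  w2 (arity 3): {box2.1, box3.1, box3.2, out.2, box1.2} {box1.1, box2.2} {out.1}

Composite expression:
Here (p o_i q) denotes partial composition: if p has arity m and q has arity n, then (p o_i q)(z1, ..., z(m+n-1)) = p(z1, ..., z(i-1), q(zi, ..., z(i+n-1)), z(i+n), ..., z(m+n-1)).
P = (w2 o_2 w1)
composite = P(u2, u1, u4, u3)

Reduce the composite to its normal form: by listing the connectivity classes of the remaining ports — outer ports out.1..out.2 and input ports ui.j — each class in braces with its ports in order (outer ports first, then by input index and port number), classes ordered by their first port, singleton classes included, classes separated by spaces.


{out.1} {out.2, u1.1, u1.2, u2.2, u3.1, u3.2} {u2.1, u4.1} {u4.2}


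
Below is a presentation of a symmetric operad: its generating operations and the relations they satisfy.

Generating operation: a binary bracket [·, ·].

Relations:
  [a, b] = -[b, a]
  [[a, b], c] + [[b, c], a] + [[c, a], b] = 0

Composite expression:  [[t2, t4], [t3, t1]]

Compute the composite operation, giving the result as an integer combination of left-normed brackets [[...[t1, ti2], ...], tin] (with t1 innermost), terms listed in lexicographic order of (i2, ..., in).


Skip Jacobi rewriting: expand, keep t1-initial words, read off terms.
Composite bracket: [[t2, t4], [t3, t1]]
The bracket unfolds into 8 signed words via [a, b] = ab - ba (2^3 = 8).
Keep just the words that open with t1:
  from t1t3t2t4, sign +1: term +[[[t1, t3], t2], t4]
  from t1t3t4t2, sign -1: term -[[[t1, t3], t4], t2]

[[[t1, t3], t2], t4] - [[[t1, t3], t4], t2]


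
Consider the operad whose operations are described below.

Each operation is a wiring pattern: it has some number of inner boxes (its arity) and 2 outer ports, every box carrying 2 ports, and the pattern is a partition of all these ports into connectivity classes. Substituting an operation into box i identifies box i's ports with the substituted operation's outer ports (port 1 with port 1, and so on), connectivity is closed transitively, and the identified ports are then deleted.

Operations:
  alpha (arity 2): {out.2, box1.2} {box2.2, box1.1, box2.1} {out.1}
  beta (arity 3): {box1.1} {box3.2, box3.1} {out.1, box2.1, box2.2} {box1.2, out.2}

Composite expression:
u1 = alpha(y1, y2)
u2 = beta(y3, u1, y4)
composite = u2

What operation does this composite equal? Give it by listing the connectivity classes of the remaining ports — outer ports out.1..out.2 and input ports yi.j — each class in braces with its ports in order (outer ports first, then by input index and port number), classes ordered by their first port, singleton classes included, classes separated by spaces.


{out.1, y1.2} {out.2, y3.2} {y1.1, y2.1, y2.2} {y3.1} {y4.1, y4.2}

Connectivity passes through glued beta-boundaries; trace each wire chain.
stage alpha: inputs (y1, y2), connectivity {out.1} {out.2, y1.2} {y1.1, y2.1, y2.2}, out.j its boundary
stage beta: inputs (y3, y1, y2, y4), connectivity {out.1, y1.2} {out.2, y3.2} {y1.1, y2.1, y2.2} {y3.1} {y4.1, y4.2}, out.j its boundary


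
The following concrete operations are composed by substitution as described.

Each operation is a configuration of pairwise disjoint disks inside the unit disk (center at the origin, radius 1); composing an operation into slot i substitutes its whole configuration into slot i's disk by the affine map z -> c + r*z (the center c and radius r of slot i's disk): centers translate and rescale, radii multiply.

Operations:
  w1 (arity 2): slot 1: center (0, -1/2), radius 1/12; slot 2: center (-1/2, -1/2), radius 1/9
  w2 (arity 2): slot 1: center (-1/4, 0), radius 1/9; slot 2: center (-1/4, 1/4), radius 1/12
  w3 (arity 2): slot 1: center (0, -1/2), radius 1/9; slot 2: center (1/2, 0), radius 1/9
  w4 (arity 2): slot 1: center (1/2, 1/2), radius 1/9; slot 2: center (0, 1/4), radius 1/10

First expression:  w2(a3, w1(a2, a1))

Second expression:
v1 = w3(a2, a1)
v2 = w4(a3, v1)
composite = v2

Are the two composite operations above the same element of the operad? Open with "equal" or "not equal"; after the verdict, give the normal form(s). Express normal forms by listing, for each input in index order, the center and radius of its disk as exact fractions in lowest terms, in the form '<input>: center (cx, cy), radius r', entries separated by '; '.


not equal: they reduce to a1: center (-7/24, 5/24), radius 1/108; a2: center (-1/4, 5/24), radius 1/144; a3: center (-1/4, 0), radius 1/9 and a1: center (1/20, 1/4), radius 1/90; a2: center (0, 1/5), radius 1/90; a3: center (1/2, 1/2), radius 1/9

Normal form of the first expression: a1: center (-7/24, 5/24), radius 1/108; a2: center (-1/4, 5/24), radius 1/144; a3: center (-1/4, 0), radius 1/9
Normal form of the second expression: a1: center (1/20, 1/4), radius 1/90; a2: center (0, 1/5), radius 1/90; a3: center (1/2, 1/2), radius 1/9
Different reductions; not equal.


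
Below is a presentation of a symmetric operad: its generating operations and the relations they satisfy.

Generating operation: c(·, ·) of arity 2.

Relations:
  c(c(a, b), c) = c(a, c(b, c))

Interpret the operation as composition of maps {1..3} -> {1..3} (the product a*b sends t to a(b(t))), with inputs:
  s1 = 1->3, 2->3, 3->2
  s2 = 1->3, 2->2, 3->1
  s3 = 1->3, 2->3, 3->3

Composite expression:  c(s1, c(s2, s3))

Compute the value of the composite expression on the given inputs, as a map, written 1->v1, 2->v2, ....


1->3, 2->3, 3->3

c(s2, s3) = 1->1, 2->1, 3->1
c(s1, c(s2, s3)) = 1->3, 2->3, 3->3


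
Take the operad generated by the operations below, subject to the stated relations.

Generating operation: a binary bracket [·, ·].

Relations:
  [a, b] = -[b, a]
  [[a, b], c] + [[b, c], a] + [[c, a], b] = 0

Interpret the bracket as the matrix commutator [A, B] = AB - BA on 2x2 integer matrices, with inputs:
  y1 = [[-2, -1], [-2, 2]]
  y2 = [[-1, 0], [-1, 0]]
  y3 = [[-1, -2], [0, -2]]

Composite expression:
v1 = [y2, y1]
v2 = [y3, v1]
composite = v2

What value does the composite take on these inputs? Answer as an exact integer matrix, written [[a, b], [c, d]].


[[-4, -3], [-2, 4]]


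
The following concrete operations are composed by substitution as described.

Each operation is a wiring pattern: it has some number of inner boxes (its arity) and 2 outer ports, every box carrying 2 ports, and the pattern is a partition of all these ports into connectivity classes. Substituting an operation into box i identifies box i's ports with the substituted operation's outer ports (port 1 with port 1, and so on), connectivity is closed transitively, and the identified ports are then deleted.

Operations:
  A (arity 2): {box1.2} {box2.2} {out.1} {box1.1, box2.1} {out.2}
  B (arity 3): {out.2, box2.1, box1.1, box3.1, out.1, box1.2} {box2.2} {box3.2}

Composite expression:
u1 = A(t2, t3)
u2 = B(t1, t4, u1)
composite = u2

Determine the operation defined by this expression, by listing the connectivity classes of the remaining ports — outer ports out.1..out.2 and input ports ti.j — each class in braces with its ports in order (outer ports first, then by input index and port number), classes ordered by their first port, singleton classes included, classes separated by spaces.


{out.1, out.2, t1.1, t1.2, t4.1} {t2.1, t3.1} {t2.2} {t3.2} {t4.2}

Connectivity passes through glued B-boundaries; trace each wire chain.
the subtree at A composes to {out.1} {out.2} {t2.1, t3.1} {t2.2} {t3.2} on (t2, t3); out.j = own outer ports
the subtree at B composes to {out.1, out.2, t1.1, t1.2, t4.1} {t2.1, t3.1} {t2.2} {t3.2} {t4.2} on (t1, t4, t2, t3); out.j = own outer ports


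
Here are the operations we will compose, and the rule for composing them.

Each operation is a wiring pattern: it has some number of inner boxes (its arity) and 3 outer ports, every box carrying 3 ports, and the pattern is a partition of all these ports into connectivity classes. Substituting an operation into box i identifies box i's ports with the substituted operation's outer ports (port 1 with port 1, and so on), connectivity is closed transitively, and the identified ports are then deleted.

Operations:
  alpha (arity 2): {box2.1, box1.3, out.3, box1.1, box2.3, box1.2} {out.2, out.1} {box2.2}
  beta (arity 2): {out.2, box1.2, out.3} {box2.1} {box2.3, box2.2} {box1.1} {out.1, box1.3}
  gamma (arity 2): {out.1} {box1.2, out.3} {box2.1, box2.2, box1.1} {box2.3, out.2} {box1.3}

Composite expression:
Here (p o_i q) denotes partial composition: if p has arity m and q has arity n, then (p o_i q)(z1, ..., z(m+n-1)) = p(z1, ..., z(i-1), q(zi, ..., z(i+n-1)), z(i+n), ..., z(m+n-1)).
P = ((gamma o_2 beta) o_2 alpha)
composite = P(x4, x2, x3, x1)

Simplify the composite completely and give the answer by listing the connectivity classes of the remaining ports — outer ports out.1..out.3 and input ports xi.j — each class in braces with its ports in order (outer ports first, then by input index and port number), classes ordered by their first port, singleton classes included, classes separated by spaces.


{out.1} {out.2, x2.1, x2.2, x2.3, x3.1, x3.3, x4.1} {out.3, x4.2} {x1.1} {x1.2, x1.3} {x3.2} {x4.3}

Treat the ports identified at gamma as solder joints: merge, then drop.
composing alpha on (x2, x3), with out.j its own outer ports: {out.1, out.2} {out.3, x2.1, x2.2, x2.3, x3.1, x3.3} {x3.2}
composing beta on (x2, x3, x1), with out.j its own outer ports: {out.1, x2.1, x2.2, x2.3, x3.1, x3.3} {out.2, out.3} {x1.1} {x1.2, x1.3} {x3.2}
composing gamma on (x4, x2, x3, x1), with out.j its own outer ports: {out.1} {out.2, x2.1, x2.2, x2.3, x3.1, x3.3, x4.1} {out.3, x4.2} {x1.1} {x1.2, x1.3} {x3.2} {x4.3}


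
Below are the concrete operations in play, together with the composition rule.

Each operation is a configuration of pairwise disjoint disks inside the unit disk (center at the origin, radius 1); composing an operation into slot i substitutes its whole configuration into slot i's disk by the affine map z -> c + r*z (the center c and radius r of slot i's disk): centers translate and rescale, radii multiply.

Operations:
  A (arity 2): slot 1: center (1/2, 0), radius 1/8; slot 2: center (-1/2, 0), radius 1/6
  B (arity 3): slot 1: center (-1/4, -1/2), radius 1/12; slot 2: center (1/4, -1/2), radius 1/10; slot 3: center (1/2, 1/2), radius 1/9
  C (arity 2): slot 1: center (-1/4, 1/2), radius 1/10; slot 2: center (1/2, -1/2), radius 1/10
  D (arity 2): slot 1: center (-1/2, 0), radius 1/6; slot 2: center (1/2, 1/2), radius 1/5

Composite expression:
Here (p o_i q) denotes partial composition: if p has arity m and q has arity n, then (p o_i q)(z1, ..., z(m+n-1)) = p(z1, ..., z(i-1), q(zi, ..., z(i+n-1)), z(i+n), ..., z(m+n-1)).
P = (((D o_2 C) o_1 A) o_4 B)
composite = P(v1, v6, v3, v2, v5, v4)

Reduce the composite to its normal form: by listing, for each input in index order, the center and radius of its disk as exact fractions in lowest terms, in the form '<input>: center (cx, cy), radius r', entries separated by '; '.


v1: center (-5/12, 0), radius 1/48; v2: center (119/200, 39/100), radius 1/600; v3: center (9/20, 3/5), radius 1/50; v4: center (61/100, 41/100), radius 1/450; v5: center (121/200, 39/100), radius 1/500; v6: center (-7/12, 0), radius 1/36

Affine substitution under D: radii multiply and v-centers shift.
v1: after 2 affine steps, its disk has center (-5/12, 0), radius 1/48
v6: after 2 affine steps, its disk has center (-7/12, 0), radius 1/36
v3: after 2 affine steps, its disk has center (9/20, 3/5), radius 1/50
v2: after 3 affine steps, its disk has center (119/200, 39/100), radius 1/600
v5: after 3 affine steps, its disk has center (121/200, 39/100), radius 1/500
v4: after 3 affine steps, its disk has center (61/100, 41/100), radius 1/450


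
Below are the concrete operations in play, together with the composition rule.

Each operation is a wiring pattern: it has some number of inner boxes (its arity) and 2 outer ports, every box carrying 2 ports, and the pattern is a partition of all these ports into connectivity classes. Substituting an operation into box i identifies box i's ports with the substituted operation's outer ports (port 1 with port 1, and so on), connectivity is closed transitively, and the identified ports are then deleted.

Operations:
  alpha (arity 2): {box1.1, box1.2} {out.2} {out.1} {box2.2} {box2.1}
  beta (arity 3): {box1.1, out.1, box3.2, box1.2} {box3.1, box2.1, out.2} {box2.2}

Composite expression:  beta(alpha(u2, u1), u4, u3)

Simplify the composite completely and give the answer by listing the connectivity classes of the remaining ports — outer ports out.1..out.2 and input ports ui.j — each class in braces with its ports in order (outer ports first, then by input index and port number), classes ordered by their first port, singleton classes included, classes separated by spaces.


{out.1, u3.2} {out.2, u3.1, u4.1} {u1.1} {u1.2} {u2.1, u2.2} {u4.2}


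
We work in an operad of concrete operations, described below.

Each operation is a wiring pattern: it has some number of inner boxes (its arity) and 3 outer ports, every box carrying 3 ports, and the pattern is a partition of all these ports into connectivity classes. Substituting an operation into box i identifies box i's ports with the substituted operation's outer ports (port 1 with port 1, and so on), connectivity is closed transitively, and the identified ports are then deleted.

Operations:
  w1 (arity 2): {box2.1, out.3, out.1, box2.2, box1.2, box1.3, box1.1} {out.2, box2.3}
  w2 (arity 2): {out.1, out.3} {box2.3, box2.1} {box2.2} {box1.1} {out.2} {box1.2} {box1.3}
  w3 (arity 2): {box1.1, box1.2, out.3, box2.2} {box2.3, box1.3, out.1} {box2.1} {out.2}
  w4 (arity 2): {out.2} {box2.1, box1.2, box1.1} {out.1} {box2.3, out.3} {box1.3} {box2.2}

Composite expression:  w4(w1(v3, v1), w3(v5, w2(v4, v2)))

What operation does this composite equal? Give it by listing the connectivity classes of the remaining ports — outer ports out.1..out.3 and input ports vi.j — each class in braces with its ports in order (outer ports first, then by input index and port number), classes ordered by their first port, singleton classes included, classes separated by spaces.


Treat the ports identified at w4 as solder joints: merge, then drop.
the subtree at w1 composes to {out.1, out.3, v1.1, v1.2, v3.1, v3.2, v3.3} {out.2, v1.3} on (v3, v1); out.j = own outer ports
the subtree at w2 composes to {out.1, out.3} {out.2} {v2.1, v2.3} {v2.2} {v4.1} {v4.2} {v4.3} on (v4, v2); out.j = own outer ports
the subtree at w3 composes to {out.1, v5.3} {out.2} {out.3, v5.1, v5.2} {v2.1, v2.3} {v2.2} {v4.1} {v4.2} {v4.3} on (v5, v4, v2); out.j = own outer ports
the subtree at w4 composes to {out.1} {out.2} {out.3, v5.1, v5.2} {v1.1, v1.2, v1.3, v3.1, v3.2, v3.3, v5.3} {v2.1, v2.3} {v2.2} {v4.1} {v4.2} {v4.3} on (v3, v1, v5, v4, v2); out.j = own outer ports

{out.1} {out.2} {out.3, v5.1, v5.2} {v1.1, v1.2, v1.3, v3.1, v3.2, v3.3, v5.3} {v2.1, v2.3} {v2.2} {v4.1} {v4.2} {v4.3}


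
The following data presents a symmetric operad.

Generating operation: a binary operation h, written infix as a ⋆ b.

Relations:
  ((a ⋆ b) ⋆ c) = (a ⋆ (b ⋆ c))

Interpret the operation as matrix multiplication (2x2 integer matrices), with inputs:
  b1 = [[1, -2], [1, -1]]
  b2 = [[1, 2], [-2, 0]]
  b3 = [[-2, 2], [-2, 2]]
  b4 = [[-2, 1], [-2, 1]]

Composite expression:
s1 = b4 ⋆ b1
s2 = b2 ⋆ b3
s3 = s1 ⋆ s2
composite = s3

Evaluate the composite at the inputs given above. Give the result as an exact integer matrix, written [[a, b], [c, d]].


[[18, -18], [18, -18]]

(b4 ⋆ b1) = [[-1, 3], [-1, 3]]
(b2 ⋆ b3) = [[-6, 6], [4, -4]]
((b4 ⋆ b1) ⋆ (b2 ⋆ b3)) = [[18, -18], [18, -18]]


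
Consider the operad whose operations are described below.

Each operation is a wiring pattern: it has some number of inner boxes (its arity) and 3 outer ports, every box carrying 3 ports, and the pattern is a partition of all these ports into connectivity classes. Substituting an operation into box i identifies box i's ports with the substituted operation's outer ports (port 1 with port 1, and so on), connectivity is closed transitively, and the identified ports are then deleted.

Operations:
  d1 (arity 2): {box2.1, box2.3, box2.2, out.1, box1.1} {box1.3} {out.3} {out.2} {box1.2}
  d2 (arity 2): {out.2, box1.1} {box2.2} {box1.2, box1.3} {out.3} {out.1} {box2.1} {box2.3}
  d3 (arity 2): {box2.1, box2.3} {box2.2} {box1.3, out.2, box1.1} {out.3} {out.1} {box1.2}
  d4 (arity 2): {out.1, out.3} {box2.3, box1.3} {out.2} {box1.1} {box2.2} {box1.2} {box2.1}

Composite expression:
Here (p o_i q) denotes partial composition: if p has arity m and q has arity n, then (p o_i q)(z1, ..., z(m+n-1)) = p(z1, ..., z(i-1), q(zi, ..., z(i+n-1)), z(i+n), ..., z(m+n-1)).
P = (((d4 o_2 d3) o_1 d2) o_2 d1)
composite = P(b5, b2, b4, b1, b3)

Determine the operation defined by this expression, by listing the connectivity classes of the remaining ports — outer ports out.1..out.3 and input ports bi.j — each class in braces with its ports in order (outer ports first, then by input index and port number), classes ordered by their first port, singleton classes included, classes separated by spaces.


Connectivity passes through glued d4-boundaries; trace each wire chain.
after d1, the pattern on (b2, b4) reads {out.1, b2.1, b4.1, b4.2, b4.3} {out.2} {out.3} {b2.2} {b2.3} (out.j = its outer ports)
after d2, the pattern on (b5, b2, b4) reads {out.1} {out.2, b5.1} {out.3} {b2.1, b4.1, b4.2, b4.3} {b2.2} {b2.3} {b5.2, b5.3} (out.j = its outer ports)
after d3, the pattern on (b1, b3) reads {out.1} {out.2, b1.1, b1.3} {out.3} {b1.2} {b3.1, b3.3} {b3.2} (out.j = its outer ports)
after d4, the pattern on (b5, b2, b4, b1, b3) reads {out.1, out.3} {out.2} {b1.1, b1.3} {b1.2} {b2.1, b4.1, b4.2, b4.3} {b2.2} {b2.3} {b3.1, b3.3} {b3.2} {b5.1} {b5.2, b5.3} (out.j = its outer ports)

{out.1, out.3} {out.2} {b1.1, b1.3} {b1.2} {b2.1, b4.1, b4.2, b4.3} {b2.2} {b2.3} {b3.1, b3.3} {b3.2} {b5.1} {b5.2, b5.3}
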